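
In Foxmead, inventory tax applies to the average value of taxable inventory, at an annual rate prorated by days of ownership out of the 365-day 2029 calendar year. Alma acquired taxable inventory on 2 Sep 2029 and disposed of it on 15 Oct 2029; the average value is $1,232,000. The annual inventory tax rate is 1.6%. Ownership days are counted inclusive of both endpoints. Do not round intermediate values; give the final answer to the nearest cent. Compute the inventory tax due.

Days held (2 Sep – 15 Oct 2029): 44 out of 365
Tax = $1,232,000 × 1.6% × 44/365 = $2,376.2411

$2,376.24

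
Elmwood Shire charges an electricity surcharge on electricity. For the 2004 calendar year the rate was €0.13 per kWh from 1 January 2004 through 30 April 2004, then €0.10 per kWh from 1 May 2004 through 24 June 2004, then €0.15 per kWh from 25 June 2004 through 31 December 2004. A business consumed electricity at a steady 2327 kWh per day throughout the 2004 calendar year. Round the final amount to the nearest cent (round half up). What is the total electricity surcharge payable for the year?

1 January – 30 April 2004: 121 days × 2327 kWh/day = 281,567 kWh at €0.13/kWh → €36,603.71
1 May – 24 June 2004: 55 days × 2327 kWh/day = 127,985 kWh at €0.10/kWh → €12,798.50
25 June – 31 December 2004: 190 days × 2327 kWh/day = 442,130 kWh at €0.15/kWh → €66,319.50

€115,721.71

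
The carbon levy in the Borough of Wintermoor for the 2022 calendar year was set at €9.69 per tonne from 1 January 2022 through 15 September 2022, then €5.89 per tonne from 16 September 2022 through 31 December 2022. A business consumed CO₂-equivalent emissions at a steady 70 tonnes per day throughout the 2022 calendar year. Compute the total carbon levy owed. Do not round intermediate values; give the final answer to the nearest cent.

1 January – 15 September 2022: 258 days × 70 tonnes/day = 18,060 tonnes at €9.69/tonne → €175,001.40
16 September – 31 December 2022: 107 days × 70 tonnes/day = 7,490 tonnes at €5.89/tonne → €44,116.10

€219,117.50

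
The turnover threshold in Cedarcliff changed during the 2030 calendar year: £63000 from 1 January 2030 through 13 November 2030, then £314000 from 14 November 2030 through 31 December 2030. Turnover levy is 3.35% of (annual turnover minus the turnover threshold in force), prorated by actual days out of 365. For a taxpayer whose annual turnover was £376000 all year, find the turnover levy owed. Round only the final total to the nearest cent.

1 January – 13 November 2030: 317 days, exemption £63000 → (£376000 − £63000) × 3.35% × 317/365 = £9106.5849
14 November – 31 December 2030: 48 days, exemption £314000 → (£376000 − £314000) × 3.35% × 48/365 = £273.1397
Total = £9379.7247

£9379.72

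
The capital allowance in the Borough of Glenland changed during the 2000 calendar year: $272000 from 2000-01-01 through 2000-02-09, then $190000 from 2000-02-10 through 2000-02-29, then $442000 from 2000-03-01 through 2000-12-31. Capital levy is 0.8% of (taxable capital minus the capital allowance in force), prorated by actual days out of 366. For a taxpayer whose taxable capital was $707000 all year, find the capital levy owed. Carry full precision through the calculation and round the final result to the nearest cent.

2000-01-01 to 2000-02-09: 40 days, exemption $272000 → ($707000 − $272000) × 0.8% × 40/366 = $380.3279
2000-02-10 to 2000-02-29: 20 days, exemption $190000 → ($707000 − $190000) × 0.8% × 20/366 = $226.0109
2000-03-01 to 2000-12-31: 306 days, exemption $442000 → ($707000 − $442000) × 0.8% × 306/366 = $1772.4590
Total = $2378.7978

$2378.80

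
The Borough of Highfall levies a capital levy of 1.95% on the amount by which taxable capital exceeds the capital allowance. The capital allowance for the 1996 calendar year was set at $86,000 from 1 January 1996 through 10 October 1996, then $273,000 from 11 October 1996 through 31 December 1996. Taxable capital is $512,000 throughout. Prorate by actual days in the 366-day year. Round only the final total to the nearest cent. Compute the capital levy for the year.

1 January – 10 October 1996: 284 days, exemption $86,000 → ($512,000 − $86,000) × 1.95% × 284/366 = $6,445.8689
11 October – 31 December 1996: 82 days, exemption $273,000 → ($512,000 − $273,000) × 1.95% × 82/366 = $1,044.1557
Total = $7,490.0246

$7,490.02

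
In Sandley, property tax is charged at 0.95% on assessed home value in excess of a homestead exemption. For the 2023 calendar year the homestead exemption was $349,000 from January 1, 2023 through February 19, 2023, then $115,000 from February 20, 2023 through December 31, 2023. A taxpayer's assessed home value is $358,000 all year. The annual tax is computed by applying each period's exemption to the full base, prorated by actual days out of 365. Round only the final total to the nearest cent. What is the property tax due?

January 1 – February 19, 2023: 50 days, exemption $349,000 → ($358,000 − $349,000) × 0.95% × 50/365 = $11.7123
February 20 – December 31, 2023: 315 days, exemption $115,000 → ($358,000 − $115,000) × 0.95% × 315/365 = $1,992.2671
Total = $2,003.9795

$2,003.98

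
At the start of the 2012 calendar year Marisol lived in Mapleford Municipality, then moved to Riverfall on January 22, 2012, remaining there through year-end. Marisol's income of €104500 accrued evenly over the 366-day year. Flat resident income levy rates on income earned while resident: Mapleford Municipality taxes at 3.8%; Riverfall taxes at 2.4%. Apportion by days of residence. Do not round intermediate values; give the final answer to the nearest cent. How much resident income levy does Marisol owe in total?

€2591.94

Mapleford Municipality, January 1 – January 21, 2012: 21 days → €104500 × 3.8% × 21/366 = €227.8443
Riverfall, January 22 – December 31, 2012: 345 days → €104500 × 2.4% × 345/366 = €2364.0984
Total = €2591.9426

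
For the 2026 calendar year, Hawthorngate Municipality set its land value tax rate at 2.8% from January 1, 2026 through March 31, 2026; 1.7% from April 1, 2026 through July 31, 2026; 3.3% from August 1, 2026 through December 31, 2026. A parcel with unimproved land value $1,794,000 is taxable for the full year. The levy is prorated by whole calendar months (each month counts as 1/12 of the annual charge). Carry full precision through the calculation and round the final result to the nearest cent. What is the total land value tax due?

January 1 – March 31, 2026: 3 months at 2.8% → $1,794,000 × 2.8% × 3/12 = $12,558.0000
April 1 – July 31, 2026: 4 months at 1.7% → $1,794,000 × 1.7% × 4/12 = $10,166.0000
August 1 – December 31, 2026: 5 months at 3.3% → $1,794,000 × 3.3% × 5/12 = $24,667.5000
Total = $47,391.5000

$47,391.50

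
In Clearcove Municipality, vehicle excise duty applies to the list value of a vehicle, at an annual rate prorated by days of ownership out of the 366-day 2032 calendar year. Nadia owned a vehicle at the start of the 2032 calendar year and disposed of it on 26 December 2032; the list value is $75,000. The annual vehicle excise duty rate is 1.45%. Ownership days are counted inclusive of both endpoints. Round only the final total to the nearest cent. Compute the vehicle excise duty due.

Days held (1 January – 26 December 2032): 361 out of 366
Tax = $75,000 × 1.45% × 361/366 = $1,072.6434

$1,072.64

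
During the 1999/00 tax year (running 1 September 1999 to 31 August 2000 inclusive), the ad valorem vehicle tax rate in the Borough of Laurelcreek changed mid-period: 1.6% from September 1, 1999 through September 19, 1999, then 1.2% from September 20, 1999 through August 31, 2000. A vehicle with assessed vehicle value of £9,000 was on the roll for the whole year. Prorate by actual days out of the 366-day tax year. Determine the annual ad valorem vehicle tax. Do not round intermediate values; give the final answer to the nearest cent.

£109.87

September 1 – September 19, 1999: 19 days at 1.6% → £9,000 × 1.6% × 19/366 = £7.4754
September 20, 1999 – August 31, 2000: 347 days at 1.2% → £9,000 × 1.2% × 347/366 = £102.3934
Total = £109.8689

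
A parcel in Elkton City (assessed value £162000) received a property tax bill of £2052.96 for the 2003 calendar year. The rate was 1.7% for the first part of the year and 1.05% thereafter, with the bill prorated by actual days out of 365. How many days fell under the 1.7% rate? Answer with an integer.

122 days

Let d = days at the first rate; then 365 − d days at the second rate.
£162000 × [1.7%·d + 1.05%·(365−d)] / 365 = £2052.96
Solving gives d = 122, so the new rate took effect on May 3, 2003.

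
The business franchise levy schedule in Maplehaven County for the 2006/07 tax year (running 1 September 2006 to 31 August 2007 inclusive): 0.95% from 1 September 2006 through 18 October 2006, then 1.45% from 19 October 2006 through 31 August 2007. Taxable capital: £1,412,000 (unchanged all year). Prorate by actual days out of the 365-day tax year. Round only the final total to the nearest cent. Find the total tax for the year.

£19,545.56

1 September – 18 October 2006: 48 days at 0.95% → £1,412,000 × 0.95% × 48/365 = £1,764.0329
19 October 2006 – 31 August 2007: 317 days at 1.45% → £1,412,000 × 1.45% × 317/365 = £17,781.5288
Total = £19,545.5616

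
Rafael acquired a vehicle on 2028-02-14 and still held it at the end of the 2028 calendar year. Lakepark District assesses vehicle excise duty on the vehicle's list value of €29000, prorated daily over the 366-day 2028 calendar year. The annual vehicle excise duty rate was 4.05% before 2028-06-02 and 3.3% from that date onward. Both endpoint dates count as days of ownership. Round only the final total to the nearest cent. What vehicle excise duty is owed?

€906.73

2028-02-14 to 2028-06-01: 109 days at 4.05% → €29000 × 4.05% × 109/366 = €349.7828
2028-06-02 to 2028-12-31: 213 days at 3.3% → €29000 × 3.3% × 213/366 = €556.9426
Total = €906.7254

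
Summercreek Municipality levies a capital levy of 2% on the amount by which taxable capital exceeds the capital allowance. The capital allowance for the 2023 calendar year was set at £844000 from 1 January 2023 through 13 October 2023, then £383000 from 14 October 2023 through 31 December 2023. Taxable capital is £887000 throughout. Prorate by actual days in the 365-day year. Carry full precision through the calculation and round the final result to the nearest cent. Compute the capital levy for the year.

£2855.56

1 January – 13 October 2023: 286 days, exemption £844000 → (£887000 − £844000) × 2% × 286/365 = £673.8630
14 October – 31 December 2023: 79 days, exemption £383000 → (£887000 − £383000) × 2% × 79/365 = £2181.6986
Total = £2855.5616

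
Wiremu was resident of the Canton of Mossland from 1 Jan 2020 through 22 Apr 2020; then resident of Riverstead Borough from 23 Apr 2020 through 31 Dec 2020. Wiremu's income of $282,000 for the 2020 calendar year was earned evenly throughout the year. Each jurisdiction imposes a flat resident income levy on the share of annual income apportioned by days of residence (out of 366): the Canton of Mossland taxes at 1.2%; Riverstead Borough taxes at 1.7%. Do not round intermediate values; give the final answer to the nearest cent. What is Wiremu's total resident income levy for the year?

The Canton of Mossland, 1 Jan – 22 Apr 2020: 113 days → $282,000 × 1.2% × 113/366 = $1,044.7869
Riverstead Borough, 23 Apr – 31 Dec 2020: 253 days → $282,000 × 1.7% × 253/366 = $3,313.8852
Total = $4,358.6721

$4,358.67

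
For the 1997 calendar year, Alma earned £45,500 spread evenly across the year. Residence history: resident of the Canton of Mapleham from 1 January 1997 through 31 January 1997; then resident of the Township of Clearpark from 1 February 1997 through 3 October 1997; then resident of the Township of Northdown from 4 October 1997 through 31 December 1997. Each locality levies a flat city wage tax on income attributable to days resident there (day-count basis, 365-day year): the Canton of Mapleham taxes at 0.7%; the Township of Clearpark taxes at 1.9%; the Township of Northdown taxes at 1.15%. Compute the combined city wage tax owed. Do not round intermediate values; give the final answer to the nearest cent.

The Canton of Mapleham, 1 January – 31 January 1997: 31 days → £45,500 × 0.7% × 31/365 = £27.0507
The Township of Clearpark, 1 February – 3 October 1997: 245 days → £45,500 × 1.9% × 245/365 = £580.2808
The Township of Northdown, 4 October – 31 December 1997: 89 days → £45,500 × 1.15% × 89/365 = £127.5870
Total = £734.9185

£734.92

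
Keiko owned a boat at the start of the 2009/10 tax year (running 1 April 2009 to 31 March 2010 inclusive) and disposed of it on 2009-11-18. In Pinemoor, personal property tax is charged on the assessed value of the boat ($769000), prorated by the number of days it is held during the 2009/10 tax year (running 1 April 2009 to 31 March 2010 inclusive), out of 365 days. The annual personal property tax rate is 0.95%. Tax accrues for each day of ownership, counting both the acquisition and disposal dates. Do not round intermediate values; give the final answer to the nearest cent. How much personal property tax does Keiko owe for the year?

Days held (2009-04-01 to 2009-11-18): 232 out of 365
Tax = $769000 × 0.95% × 232/365 = $4643.4959

$4643.50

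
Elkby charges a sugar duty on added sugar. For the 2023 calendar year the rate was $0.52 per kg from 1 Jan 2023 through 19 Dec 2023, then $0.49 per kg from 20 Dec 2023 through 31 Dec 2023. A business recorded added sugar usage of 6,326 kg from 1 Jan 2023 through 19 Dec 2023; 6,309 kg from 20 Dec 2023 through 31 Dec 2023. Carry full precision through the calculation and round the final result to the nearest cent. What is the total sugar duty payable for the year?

1 Jan – 19 Dec 2023: 6,326 kg at $0.52/kg → $3289.52
20 Dec – 31 Dec 2023: 6,309 kg at $0.49/kg → $3091.41

$6380.93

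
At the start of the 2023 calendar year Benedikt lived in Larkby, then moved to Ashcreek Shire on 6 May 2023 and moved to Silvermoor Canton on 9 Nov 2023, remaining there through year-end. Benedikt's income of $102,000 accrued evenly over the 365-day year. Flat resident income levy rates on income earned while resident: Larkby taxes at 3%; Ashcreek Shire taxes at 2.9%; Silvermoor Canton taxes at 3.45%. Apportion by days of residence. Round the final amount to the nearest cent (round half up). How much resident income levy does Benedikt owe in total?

$3,074.39

Larkby, 1 Jan – 5 May 2023: 125 days → $102,000 × 3% × 125/365 = $1,047.9452
Ashcreek Shire, 6 May – 8 Nov 2023: 187 days → $102,000 × 2.9% × 187/365 = $1,515.4685
Silvermoor Canton, 9 Nov – 31 Dec 2023: 53 days → $102,000 × 3.45% × 53/365 = $510.9781
Total = $3,074.3918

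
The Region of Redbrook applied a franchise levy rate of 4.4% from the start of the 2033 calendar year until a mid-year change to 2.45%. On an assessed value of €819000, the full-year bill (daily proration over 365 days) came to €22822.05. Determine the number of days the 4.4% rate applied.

Let d = days at the first rate; then 365 − d days at the second rate.
€819000 × [4.4%·d + 2.45%·(365−d)] / 365 = €22822.05
Solving gives d = 63, so the new rate took effect on 5 March 2033.

63 days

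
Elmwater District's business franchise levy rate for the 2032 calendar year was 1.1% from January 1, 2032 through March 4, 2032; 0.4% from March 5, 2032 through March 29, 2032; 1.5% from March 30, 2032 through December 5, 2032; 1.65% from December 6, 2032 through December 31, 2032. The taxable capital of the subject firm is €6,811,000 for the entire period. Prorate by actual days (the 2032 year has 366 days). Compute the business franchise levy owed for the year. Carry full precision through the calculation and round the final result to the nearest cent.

January 1 – March 4, 2032: 64 days at 1.1% → €6,811,000 × 1.1% × 64/366 = €13,100.9399
March 5 – March 29, 2032: 25 days at 0.4% → €6,811,000 × 0.4% × 25/366 = €1,860.9290
March 30 – December 5, 2032: 251 days at 1.5% → €6,811,000 × 1.5% × 251/366 = €70,063.9754
December 6 – December 31, 2032: 26 days at 1.65% → €6,811,000 × 1.65% × 26/366 = €7,983.3852
Total = €93,009.2295

€93,009.23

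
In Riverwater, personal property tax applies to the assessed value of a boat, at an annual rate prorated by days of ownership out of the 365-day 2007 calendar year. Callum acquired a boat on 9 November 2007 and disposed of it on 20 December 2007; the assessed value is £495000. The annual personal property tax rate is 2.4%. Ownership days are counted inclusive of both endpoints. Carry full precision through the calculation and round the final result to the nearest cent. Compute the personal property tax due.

Days held (9 November – 20 December 2007): 42 out of 365
Tax = £495000 × 2.4% × 42/365 = £1367.0137

£1367.01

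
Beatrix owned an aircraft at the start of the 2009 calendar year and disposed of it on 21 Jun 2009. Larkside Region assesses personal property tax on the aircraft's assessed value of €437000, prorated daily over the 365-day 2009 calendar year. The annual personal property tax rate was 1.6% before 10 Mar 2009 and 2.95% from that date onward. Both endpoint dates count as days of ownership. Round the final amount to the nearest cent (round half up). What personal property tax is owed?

1 Jan – 9 Mar 2009: 68 days at 1.6% → €437000 × 1.6% × 68/365 = €1302.6192
10 Mar – 21 Jun 2009: 104 days at 2.95% → €437000 × 2.95% × 104/365 = €3673.1945
Total = €4975.8137

€4975.81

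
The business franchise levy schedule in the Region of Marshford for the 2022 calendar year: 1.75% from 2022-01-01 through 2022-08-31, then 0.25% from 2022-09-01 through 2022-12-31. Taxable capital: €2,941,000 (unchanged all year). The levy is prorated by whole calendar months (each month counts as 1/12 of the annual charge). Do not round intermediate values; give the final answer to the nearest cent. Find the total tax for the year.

€36,762.50

2022-01-01 to 2022-08-31: 8 months at 1.75% → €2,941,000 × 1.75% × 8/12 = €34,311.6667
2022-09-01 to 2022-12-31: 4 months at 0.25% → €2,941,000 × 0.25% × 4/12 = €2,450.8333
Total = €36,762.5000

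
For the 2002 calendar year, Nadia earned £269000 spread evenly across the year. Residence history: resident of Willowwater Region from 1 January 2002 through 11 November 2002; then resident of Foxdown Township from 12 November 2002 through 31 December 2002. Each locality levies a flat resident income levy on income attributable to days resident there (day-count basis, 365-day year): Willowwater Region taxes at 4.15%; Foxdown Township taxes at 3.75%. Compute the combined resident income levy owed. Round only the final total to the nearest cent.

£11016.10

Willowwater Region, 1 January – 11 November 2002: 315 days → £269000 × 4.15% × 315/365 = £9634.2534
Foxdown Township, 12 November – 31 December 2002: 50 days → £269000 × 3.75% × 50/365 = £1381.8493
Total = £11016.1027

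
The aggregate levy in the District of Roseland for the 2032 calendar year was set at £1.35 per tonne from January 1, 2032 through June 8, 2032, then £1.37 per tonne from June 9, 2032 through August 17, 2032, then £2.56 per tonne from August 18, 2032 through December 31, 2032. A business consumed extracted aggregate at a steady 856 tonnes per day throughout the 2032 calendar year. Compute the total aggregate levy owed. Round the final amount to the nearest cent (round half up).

£565,011.36

January 1 – June 8, 2032: 160 days × 856 tonnes/day = 136,960 tonnes at £1.35/tonne → £184,896.00
June 9 – August 17, 2032: 70 days × 856 tonnes/day = 59,920 tonnes at £1.37/tonne → £82,090.40
August 18 – December 31, 2032: 136 days × 856 tonnes/day = 116,416 tonnes at £2.56/tonne → £298,024.96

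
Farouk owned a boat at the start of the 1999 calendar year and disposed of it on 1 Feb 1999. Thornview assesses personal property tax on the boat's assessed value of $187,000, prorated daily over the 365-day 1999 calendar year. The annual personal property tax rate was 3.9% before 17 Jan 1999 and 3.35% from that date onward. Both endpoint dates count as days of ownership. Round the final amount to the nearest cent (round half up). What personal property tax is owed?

$594.30

1 Jan – 16 Jan 1999: 16 days at 3.9% → $187,000 × 3.9% × 16/365 = $319.6932
17 Jan – 1 Feb 1999: 16 days at 3.35% → $187,000 × 3.35% × 16/365 = $274.6082
Total = $594.3014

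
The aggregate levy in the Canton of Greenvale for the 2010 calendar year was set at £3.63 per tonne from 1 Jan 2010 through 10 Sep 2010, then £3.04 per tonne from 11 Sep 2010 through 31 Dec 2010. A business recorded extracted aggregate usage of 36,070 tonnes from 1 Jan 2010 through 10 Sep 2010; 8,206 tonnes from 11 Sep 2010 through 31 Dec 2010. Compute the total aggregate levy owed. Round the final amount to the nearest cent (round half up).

1 Jan – 10 Sep 2010: 36,070 tonnes at £3.63/tonne → £130,934.10
11 Sep – 31 Dec 2010: 8,206 tonnes at £3.04/tonne → £24,946.24

£155,880.34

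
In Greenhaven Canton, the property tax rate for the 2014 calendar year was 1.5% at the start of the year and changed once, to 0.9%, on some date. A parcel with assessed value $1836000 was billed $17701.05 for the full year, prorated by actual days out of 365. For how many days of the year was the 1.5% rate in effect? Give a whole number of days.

Let d = days at the first rate; then 365 − d days at the second rate.
$1836000 × [1.5%·d + 0.9%·(365−d)] / 365 = $17701.05
Solving gives d = 39, so the new rate took effect on 9 Feb 2014.

39 days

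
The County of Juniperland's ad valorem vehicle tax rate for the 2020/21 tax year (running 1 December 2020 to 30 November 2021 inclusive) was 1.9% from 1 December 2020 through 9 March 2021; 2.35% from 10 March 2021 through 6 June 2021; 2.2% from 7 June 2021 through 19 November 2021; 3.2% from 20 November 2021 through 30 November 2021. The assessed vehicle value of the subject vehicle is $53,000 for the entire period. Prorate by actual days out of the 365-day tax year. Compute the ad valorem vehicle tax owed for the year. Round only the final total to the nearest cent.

$1,158.23

1 December 2020 – 9 March 2021: 99 days at 1.9% → $53,000 × 1.9% × 99/365 = $273.1315
10 March – 6 June 2021: 89 days at 2.35% → $53,000 × 2.35% × 89/365 = $303.6973
7 June – 19 November 2021: 166 days at 2.2% → $53,000 × 2.2% × 166/365 = $530.2904
20 November – 30 November 2021: 11 days at 3.2% → $53,000 × 3.2% × 11/365 = $51.1123
Total = $1,158.2315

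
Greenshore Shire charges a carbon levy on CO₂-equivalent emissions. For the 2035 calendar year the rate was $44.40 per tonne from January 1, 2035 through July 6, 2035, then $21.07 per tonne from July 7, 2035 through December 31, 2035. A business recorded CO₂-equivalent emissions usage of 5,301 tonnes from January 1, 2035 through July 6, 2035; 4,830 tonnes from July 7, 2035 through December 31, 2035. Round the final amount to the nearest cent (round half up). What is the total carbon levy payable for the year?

January 1 – July 6, 2035: 5,301 tonnes at $44.40/tonne → $235,364.40
July 7 – December 31, 2035: 4,830 tonnes at $21.07/tonne → $101,768.10

$337,132.50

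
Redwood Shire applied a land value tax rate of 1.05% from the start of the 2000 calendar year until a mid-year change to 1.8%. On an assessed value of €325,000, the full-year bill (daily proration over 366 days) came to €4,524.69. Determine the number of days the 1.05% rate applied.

Let d = days at the first rate; then 366 − d days at the second rate.
€325,000 × [1.05%·d + 1.8%·(366−d)] / 366 = €4,524.69
Solving gives d = 199, so the new rate took effect on 18 Jul 2000.

199 days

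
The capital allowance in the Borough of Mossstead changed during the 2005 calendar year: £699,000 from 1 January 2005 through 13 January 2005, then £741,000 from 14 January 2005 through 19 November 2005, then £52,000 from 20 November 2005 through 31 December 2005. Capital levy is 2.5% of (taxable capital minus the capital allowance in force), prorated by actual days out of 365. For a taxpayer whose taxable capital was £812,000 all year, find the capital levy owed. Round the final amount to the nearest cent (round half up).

£3,794.45

1 January – 13 January 2005: 13 days, exemption £699,000 → (£812,000 − £699,000) × 2.5% × 13/365 = £100.6164
14 January – 19 November 2005: 310 days, exemption £741,000 → (£812,000 − £741,000) × 2.5% × 310/365 = £1,507.5342
20 November – 31 December 2005: 42 days, exemption £52,000 → (£812,000 − £52,000) × 2.5% × 42/365 = £2,186.3014
Total = £3,794.4521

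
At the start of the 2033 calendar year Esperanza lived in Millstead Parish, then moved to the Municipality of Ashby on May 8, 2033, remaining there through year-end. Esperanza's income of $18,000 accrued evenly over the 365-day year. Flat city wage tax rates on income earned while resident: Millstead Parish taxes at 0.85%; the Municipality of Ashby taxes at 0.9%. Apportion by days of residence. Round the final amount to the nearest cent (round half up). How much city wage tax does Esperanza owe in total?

$158.87

Millstead Parish, January 1 – May 7, 2033: 127 days → $18,000 × 0.85% × 127/365 = $53.2356
The Municipality of Ashby, May 8 – December 31, 2033: 238 days → $18,000 × 0.9% × 238/365 = $105.6329
Total = $158.8685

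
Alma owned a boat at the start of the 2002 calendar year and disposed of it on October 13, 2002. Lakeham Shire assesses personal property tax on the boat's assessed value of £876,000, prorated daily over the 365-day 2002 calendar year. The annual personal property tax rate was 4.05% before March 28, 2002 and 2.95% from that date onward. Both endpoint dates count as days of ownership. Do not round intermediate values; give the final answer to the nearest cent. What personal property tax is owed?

January 1 – March 27, 2002: 86 days at 4.05% → £876,000 × 4.05% × 86/365 = £8,359.2000
March 28 – October 13, 2002: 200 days at 2.95% → £876,000 × 2.95% × 200/365 = £14,160.0000
Total = £22,519.2000

£22,519.20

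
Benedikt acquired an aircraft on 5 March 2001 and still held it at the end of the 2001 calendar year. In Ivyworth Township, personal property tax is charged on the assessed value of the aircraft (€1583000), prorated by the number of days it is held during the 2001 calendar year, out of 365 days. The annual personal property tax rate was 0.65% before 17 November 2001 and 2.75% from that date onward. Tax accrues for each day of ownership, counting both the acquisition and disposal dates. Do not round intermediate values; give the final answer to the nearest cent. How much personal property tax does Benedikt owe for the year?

5 March – 16 November 2001: 257 days at 0.65% → €1583000 × 0.65% × 257/365 = €7244.9356
17 November – 31 December 2001: 45 days at 2.75% → €1583000 × 2.75% × 45/365 = €5367.0205
Total = €12611.9562

€12611.96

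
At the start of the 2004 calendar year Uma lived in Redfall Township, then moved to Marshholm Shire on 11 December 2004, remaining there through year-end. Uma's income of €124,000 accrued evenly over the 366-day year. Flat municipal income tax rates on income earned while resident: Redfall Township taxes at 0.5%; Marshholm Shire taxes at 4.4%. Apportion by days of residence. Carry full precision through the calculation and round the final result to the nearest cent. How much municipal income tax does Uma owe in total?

€897.48

Redfall Township, 1 January – 10 December 2004: 345 days → €124,000 × 0.5% × 345/366 = €584.4262
Marshholm Shire, 11 December – 31 December 2004: 21 days → €124,000 × 4.4% × 21/366 = €313.0492
Total = €897.4754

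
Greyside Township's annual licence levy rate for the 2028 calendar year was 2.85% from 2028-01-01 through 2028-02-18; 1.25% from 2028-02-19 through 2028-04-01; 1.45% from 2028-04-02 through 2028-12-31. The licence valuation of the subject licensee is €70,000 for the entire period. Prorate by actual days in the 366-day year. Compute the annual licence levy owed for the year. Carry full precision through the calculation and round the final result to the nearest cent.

2028-01-01 to 2028-02-18: 49 days at 2.85% → €70,000 × 2.85% × 49/366 = €267.0902
2028-02-19 to 2028-04-01: 43 days at 1.25% → €70,000 × 1.25% × 43/366 = €102.8005
2028-04-02 to 2028-12-31: 274 days at 1.45% → €70,000 × 1.45% × 274/366 = €759.8634
Total = €1,129.7541

€1,129.75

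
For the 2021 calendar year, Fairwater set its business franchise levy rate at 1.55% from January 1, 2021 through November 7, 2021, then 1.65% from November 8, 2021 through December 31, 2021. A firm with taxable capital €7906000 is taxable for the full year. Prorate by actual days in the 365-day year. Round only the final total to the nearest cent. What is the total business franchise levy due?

January 1 – November 7, 2021: 311 days at 1.55% → €7906000 × 1.55% × 311/365 = €104413.3507
November 8 – December 31, 2021: 54 days at 1.65% → €7906000 × 1.65% × 54/365 = €19299.3041
Total = €123712.6548

€123712.65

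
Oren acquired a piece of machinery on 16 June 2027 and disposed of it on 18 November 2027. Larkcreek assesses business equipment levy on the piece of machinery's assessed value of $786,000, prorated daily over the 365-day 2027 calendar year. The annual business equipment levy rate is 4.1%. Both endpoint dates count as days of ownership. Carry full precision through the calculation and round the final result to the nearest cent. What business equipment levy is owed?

$13,773.30

Days held (16 June – 18 November 2027): 156 out of 365
Tax = $786,000 × 4.1% × 156/365 = $13,773.3041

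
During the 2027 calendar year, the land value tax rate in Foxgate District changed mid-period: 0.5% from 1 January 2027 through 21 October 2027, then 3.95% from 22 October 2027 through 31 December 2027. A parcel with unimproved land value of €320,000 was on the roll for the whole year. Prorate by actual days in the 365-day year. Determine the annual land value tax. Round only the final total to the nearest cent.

1 January – 21 October 2027: 294 days at 0.5% → €320,000 × 0.5% × 294/365 = €1,288.7671
22 October – 31 December 2027: 71 days at 3.95% → €320,000 × 3.95% × 71/365 = €2,458.7397
Total = €3,747.5068

€3,747.51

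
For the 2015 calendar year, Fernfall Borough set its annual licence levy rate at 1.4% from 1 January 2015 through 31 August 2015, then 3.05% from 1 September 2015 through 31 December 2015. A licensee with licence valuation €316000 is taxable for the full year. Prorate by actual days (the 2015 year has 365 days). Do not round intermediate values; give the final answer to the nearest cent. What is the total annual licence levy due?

1 January – 31 August 2015: 243 days at 1.4% → €316000 × 1.4% × 243/365 = €2945.2932
1 September – 31 December 2015: 122 days at 3.05% → €316000 × 3.05% × 122/365 = €3221.4685
Total = €6166.7616

€6166.76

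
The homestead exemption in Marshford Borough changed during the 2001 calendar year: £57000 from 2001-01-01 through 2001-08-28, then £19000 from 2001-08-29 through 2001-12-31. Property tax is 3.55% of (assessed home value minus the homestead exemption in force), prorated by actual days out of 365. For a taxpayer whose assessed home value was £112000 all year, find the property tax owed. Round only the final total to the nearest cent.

£2414.49

2001-01-01 to 2001-08-28: 240 days, exemption £57000 → (£112000 − £57000) × 3.55% × 240/365 = £1283.8356
2001-08-29 to 2001-12-31: 125 days, exemption £19000 → (£112000 − £19000) × 3.55% × 125/365 = £1130.6507
Total = £2414.4863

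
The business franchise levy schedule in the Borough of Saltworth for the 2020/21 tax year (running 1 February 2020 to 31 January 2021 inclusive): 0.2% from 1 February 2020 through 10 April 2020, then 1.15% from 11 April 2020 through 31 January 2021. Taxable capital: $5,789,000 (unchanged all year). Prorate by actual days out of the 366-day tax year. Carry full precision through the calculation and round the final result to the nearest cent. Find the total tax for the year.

$56,055.23

1 February – 10 April 2020: 70 days at 0.2% → $5,789,000 × 0.2% × 70/366 = $2,214.3716
11 April 2020 – 31 January 2021: 296 days at 1.15% → $5,789,000 × 1.15% × 296/366 = $53,840.8634
Total = $56,055.2350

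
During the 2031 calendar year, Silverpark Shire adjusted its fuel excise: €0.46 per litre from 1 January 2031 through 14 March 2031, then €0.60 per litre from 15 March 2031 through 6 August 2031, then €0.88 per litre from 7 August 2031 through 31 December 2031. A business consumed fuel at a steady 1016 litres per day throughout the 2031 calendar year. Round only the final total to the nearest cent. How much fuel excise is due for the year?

€253939.04

1 January – 14 March 2031: 73 days × 1016 litres/day = 74,168 litres at €0.46/litre → €34117.28
15 March – 6 August 2031: 145 days × 1016 litres/day = 147,320 litres at €0.60/litre → €88392.00
7 August – 31 December 2031: 147 days × 1016 litres/day = 149,352 litres at €0.88/litre → €131429.76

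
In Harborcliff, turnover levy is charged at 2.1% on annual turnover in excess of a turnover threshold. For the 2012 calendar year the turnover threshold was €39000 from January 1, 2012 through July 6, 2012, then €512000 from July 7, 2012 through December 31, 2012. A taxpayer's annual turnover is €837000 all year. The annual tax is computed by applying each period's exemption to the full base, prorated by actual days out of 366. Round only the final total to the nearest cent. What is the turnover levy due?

January 1 – July 6, 2012: 188 days, exemption €39000 → (€837000 − €39000) × 2.1% × 188/366 = €8607.9344
July 7 – December 31, 2012: 178 days, exemption €512000 → (€837000 − €512000) × 2.1% × 178/366 = €3319.2623
Total = €11927.1967

€11927.20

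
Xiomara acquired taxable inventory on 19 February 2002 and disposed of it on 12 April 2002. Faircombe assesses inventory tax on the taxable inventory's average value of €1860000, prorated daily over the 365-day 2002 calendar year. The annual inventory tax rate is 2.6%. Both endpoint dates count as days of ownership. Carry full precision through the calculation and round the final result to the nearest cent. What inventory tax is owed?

€7022.14

Days held (19 February – 12 April 2002): 53 out of 365
Tax = €1860000 × 2.6% × 53/365 = €7022.1370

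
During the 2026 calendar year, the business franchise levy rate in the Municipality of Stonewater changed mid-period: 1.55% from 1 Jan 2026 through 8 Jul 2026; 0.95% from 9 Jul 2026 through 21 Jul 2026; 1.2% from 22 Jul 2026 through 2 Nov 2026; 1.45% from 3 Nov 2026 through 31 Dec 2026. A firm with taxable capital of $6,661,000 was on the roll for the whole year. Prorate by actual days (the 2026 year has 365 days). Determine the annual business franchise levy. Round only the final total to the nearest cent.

1 Jan – 8 Jul 2026: 189 days at 1.55% → $6,661,000 × 1.55% × 189/365 = $53,461.3685
9 Jul – 21 Jul 2026: 13 days at 0.95% → $6,661,000 × 0.95% × 13/365 = $2,253.7904
22 Jul – 2 Nov 2026: 104 days at 1.2% → $6,661,000 × 1.2% × 104/365 = $22,775.1452
3 Nov – 31 Dec 2026: 59 days at 1.45% → $6,661,000 × 1.45% × 59/365 = $15,612.2890
Total = $94,102.5932

$94,102.59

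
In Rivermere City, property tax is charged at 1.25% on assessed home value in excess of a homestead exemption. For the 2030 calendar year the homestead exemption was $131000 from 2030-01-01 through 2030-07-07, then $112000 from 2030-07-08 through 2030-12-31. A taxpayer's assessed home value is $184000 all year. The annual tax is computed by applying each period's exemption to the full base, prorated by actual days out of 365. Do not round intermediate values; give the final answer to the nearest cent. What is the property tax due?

$777.67

2030-01-01 to 2030-07-07: 188 days, exemption $131000 → ($184000 − $131000) × 1.25% × 188/365 = $341.2329
2030-07-08 to 2030-12-31: 177 days, exemption $112000 → ($184000 − $112000) × 1.25% × 177/365 = $436.4384
Total = $777.6712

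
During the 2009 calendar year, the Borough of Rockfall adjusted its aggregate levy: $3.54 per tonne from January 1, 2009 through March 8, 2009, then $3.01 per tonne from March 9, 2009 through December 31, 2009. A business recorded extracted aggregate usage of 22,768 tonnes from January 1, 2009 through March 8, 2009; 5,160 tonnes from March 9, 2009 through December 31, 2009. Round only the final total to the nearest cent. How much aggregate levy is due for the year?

$96,130.32

January 1 – March 8, 2009: 22,768 tonnes at $3.54/tonne → $80,598.72
March 9 – December 31, 2009: 5,160 tonnes at $3.01/tonne → $15,531.60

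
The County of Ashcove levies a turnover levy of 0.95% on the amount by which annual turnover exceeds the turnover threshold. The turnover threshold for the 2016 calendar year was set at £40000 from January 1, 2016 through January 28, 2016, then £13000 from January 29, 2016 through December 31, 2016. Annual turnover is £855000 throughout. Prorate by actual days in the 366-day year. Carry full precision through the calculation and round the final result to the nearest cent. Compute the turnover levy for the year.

£7979.38

January 1 – January 28, 2016: 28 days, exemption £40000 → (£855000 − £40000) × 0.95% × 28/366 = £592.3224
January 29 – December 31, 2016: 338 days, exemption £13000 → (£855000 − £13000) × 0.95% × 338/366 = £7387.0546
Total = £7979.3770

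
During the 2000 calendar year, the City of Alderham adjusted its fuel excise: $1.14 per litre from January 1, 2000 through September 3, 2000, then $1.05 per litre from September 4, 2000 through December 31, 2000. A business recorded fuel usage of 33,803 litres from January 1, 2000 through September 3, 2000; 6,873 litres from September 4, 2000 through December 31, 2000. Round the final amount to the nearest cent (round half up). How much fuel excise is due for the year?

January 1 – September 3, 2000: 33,803 litres at $1.14/litre → $38,535.42
September 4 – December 31, 2000: 6,873 litres at $1.05/litre → $7,216.65

$45,752.07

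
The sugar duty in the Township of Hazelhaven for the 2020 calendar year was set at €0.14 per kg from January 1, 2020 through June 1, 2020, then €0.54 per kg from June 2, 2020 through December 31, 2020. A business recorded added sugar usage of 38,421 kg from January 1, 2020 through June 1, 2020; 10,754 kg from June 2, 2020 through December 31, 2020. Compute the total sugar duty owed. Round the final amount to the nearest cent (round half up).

€11,186.10

January 1 – June 1, 2020: 38,421 kg at €0.14/kg → €5,378.94
June 2 – December 31, 2020: 10,754 kg at €0.54/kg → €5,807.16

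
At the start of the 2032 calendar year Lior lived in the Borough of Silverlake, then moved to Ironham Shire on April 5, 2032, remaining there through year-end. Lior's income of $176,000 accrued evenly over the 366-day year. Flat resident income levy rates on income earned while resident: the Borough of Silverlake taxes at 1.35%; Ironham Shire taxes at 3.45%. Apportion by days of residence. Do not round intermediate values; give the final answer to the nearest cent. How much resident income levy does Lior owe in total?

The Borough of Silverlake, January 1 – April 4, 2032: 95 days → $176,000 × 1.35% × 95/366 = $616.7213
Ironham Shire, April 5 – December 31, 2032: 271 days → $176,000 × 3.45% × 271/366 = $4,495.9344
Total = $5,112.6557

$5,112.66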